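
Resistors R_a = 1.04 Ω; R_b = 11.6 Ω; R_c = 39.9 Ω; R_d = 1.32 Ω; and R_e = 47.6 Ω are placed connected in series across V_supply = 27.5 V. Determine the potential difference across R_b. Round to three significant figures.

ΣR = 1.04 + 11.6 + 39.9 + 1.32 + 47.6 = 101.5 Ω.
Voltage divider: V = V_supply · (11.60 / 101.5) = 27.5 × 0.1143 = 3.144 V.

V ≈ 3.14 V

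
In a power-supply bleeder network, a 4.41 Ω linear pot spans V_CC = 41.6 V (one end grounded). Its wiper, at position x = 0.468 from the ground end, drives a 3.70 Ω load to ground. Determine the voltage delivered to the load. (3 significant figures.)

Split the track: R_lower = x·R_p = 2.064 Ω, R_upper = (1−x)·R_p = 2.346 Ω.
Lower segment in parallel with the load: 2.064 ‖ 3.70 = 1.325 Ω.
Loaded-divider output: V_out = 41.6 × 0.3609 = 15.01 V.

V_out ≈ 15.0 V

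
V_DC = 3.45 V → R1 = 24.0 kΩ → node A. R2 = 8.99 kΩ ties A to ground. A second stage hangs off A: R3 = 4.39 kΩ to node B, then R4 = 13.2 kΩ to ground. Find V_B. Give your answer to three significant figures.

The second stage (R3 + R4 = 17.59 kΩ) loads node A in parallel with R2.
R2 ‖ (R3+R4) = 5.949 kΩ.
V_A = 3.45 × 5.949/(24.0 + 5.949) = 0.6853 V.
V_B = V_A × 0.7504 = 0.5143 V.

V_B ≈ 0.514 V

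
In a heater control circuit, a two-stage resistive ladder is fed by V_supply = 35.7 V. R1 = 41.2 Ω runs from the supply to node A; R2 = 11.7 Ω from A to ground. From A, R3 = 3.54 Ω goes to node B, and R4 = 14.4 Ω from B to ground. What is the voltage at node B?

Looking into the second stage from A: R3 + R4 = 17.94 Ω appears in parallel with R2.
R2 ‖ (R3+R4) = 7.082 Ω.
So V_A = 35.7 × 0.1467 = 5.236 V.
V_B = V_A × 0.8027 = 4.203 V.

V_B ≈ 4.20 V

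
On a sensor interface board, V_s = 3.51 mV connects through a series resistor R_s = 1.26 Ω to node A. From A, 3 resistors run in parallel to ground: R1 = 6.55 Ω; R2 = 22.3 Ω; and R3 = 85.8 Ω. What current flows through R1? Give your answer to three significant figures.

Parallel bank: R_p = 1/(1/6.55 + 1/22.3 + 1/85.8) = 4.781 Ω.
Node voltage V_A = V_s · R_p/(R_s + R_p) = 3.51 × 0.7914 = 2.778 mV.
I(R1) = V_A / R1 = 2.778/6.55 = 0.4241 mA.

I ≈ 0.424 mA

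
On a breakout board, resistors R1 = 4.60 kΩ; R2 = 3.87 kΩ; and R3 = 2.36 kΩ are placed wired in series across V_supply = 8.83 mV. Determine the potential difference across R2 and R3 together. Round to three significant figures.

Total series resistance ΣR = 4.60 + 3.87 + 2.36 = 10.83 kΩ.
R_{R2..R3} = 3.87 + 2.36 = 6.230 kΩ.
V = V_supply · R/ΣR = 8.83 × 0.5753 = 5.079 mV.

V ≈ 5.08 mV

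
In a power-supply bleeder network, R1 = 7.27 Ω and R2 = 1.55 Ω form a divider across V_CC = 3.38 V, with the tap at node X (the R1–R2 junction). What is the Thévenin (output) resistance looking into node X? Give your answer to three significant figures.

R_th ≈ 1.28 Ω

With V_CC suppressed (replaced by a short), R_th = R1 ‖ R2 = (7.270 × 1.55)/(7.270 + 1.55) = 1.278 Ω.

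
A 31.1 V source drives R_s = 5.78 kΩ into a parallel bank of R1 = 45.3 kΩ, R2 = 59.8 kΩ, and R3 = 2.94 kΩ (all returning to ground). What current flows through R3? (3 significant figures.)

Combine the parallel branches: R_p = (1/45.3 + 1/59.8 + 1/2.94)⁻¹ = 2.639 kΩ.
V_A = 31.1 × 2.639/8.419 = 9.748 V.
Branch current I = V_A/R3 = 9.748/2.94 = 3.316 mA.

I ≈ 3.32 mA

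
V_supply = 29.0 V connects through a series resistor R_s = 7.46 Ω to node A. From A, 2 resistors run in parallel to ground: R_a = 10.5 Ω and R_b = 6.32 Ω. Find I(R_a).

Parallel bank: R_p = 1/(1/10.5 + 1/6.32) = 3.945 Ω.
V_A = 29.0 × 3.945/11.41 = 10.03 V.
Branch current I = V_A/R_a = 10.03/10.5 = 0.9554 A.

I ≈ 0.955 A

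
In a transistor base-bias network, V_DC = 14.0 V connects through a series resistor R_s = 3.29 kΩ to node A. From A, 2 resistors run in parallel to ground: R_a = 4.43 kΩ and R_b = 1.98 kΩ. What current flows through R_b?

Equivalent of the parallel group: R_p = 1.368 kΩ.
Node voltage V_A = V_DC · R_p/(R_s + R_p) = 14.0 × 0.2937 = 4.112 V.
I(R_b) = V_A / R_b = 4.112/1.98 = 2.077 mA.
(Equivalently: I_total = 3.005 mA, then current-divider fraction G_k/ΣG = 0.6911.)

I ≈ 2.08 mA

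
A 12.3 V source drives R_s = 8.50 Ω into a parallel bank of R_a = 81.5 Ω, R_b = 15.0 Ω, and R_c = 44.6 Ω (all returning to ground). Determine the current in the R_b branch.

Combine the parallel branches: R_p = (1/81.5 + 1/15.0 + 1/44.6)⁻¹ = 9.866 Ω.
Node voltage V_A = V_in · R_p/(R_s + R_p) = 12.3 × 0.5372 = 6.607 V.
Branch current I = V_A/R_b = 6.607/15.0 = 0.4405 A.

I ≈ 0.440 A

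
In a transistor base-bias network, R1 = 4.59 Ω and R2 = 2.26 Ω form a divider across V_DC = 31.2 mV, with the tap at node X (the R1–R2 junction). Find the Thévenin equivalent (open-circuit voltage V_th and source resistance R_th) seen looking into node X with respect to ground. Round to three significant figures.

With X open, the divider is unloaded: V_th = 31.2 × 2.26/6.850 = 10.29 mV.
With V_DC suppressed (replaced by a short), R_th = R1 ‖ R2 = (4.590 × 2.26)/(4.590 + 2.26) = 1.514 Ω.

V_th ≈ 10.3 mV, R_th ≈ 1.51 Ω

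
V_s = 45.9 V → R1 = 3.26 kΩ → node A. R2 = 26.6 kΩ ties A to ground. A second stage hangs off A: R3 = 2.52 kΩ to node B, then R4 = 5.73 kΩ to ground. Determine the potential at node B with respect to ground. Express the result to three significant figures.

Looking into the second stage from A: R3 + R4 = 8.250 kΩ appears in parallel with R2.
Effective lower resistance at A: R2 ‖ 8.250 = 6.297 kΩ.
V_A = 45.9 × 6.297/(3.26 + 6.297) = 30.24 V.
V_B = V_A × 0.6945 = 21.01 V.

V_B ≈ 21.0 V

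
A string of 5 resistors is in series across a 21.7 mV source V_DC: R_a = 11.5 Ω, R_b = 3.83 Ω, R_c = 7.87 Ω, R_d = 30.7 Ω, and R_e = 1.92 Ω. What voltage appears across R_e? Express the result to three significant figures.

V ≈ 0.746 mV

Series total: ΣR = 11.5 + 3.83 + 7.87 + 30.7 + 1.92 = 55.82 Ω.
By the voltage-divider rule, V = 21.7 × 1.920/55.82 = 0.7464 mV.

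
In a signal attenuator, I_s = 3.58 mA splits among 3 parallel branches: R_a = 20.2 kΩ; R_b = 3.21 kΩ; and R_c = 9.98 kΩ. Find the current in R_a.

I ≈ 0.384 mA

Conductances: ΣG = 1/20.2 + 1/3.21 + 1/9.98 = 0.4612 (1/kΩ).
Current divider: I(R_a) = I_s · G_k/ΣG = 3.58 × (0.04950/0.4612) = 3.58 × 0.1073 = 0.3842 mA.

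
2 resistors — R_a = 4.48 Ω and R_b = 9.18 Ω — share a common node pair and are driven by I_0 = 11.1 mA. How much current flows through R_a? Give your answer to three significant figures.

With just two branches, the current splits inversely with resistance.
I(R_a) = 11.1 × 9.18/(4.48 + 9.18) = 11.1 × 0.6720 = 7.460 mA.

I ≈ 7.46 mA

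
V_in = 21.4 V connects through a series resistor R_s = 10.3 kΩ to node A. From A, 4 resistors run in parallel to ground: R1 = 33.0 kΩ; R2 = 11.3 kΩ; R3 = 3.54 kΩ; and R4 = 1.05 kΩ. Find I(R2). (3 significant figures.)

I ≈ 0.127 mA

Equivalent of the parallel group: R_p = 0.7387 kΩ.
V_A by voltage divider: V_A = 21.4 × 0.7387/(10.3 + 0.7387) = 1.432 V.
I(R2) = V_A / R2 = 1.432/11.3 = 0.1267 mA.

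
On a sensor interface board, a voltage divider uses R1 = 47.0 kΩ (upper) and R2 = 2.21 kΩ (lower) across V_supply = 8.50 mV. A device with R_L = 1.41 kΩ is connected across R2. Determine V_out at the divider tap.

V_out ≈ 0.153 mV

R2 ‖ R_L = (2.21 × 1.41)/(2.21 + 1.41) = 0.8608 kΩ.
Then V_out = V_supply · R2'/(R1 + R2') = 8.50 × 0.8608/47.86 = 0.1529 mV.
(Unloaded it would be 0.382 mV; the load pulls it down.)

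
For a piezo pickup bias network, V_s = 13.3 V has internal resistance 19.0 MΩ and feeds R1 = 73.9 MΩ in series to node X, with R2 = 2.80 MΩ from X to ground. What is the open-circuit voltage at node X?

V_th ≈ 0.389 V

R1' = 19.0 + 73.9 = 92.90 MΩ (source resistance + R1).
V_th is the unloaded tap voltage: V_s · R2/(R1'+R2) = 13.3 × 0.02926 = 0.3891 V.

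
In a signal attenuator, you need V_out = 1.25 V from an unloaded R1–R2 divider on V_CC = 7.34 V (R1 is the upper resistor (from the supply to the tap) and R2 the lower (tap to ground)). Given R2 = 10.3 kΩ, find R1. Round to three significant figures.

R1 ≈ 50.2 kΩ

Required fraction k = V_out/V_CC = 0.1703.
Rearranging, R1 = R2·(1−k)/k = 10.3 × 4.872 = 50.18 kΩ.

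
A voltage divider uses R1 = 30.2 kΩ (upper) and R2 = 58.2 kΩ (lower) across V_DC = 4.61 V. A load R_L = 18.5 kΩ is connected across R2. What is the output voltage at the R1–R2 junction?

V_out ≈ 1.46 V

First combine the lower leg with the load: R2 ‖ R_L = 14.04 kΩ.
Voltage divider with the loaded lower leg: V_out = 4.61 × 14.04/(30.2 + 14.04) = 4.61 × 0.3173 = 1.463 V.
(Unloaded it would be 3.04 V; the load pulls it down.)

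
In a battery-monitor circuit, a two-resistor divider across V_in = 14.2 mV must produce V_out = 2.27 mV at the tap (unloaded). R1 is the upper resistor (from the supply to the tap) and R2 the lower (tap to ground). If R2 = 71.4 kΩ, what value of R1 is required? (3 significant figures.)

R1 ≈ 375 kΩ

The divider ratio is R2/(R1+R2) = 2.27/14.2 = 0.1599.
R1 = R2·(1/k − 1) = 71.4 × 5.256 = 375.2 kΩ.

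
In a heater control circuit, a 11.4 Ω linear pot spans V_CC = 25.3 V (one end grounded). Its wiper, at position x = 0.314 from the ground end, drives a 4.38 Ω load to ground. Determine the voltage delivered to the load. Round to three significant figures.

V_out ≈ 5.09 V

Split the track: R_lower = x·R_p = 3.580 Ω, R_upper = (1−x)·R_p = 7.820 Ω.
Lower segment in parallel with the load: 3.580 ‖ 4.38 = 1.970 Ω.
Loaded-divider output: V_out = 25.3 × 0.2012 = 5.090 V.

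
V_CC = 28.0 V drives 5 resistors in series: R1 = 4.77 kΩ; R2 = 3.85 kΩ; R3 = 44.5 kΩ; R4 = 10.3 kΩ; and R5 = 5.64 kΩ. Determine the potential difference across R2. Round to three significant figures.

Series total: ΣR = 4.77 + 3.85 + 44.5 + 10.3 + 5.64 = 69.06 kΩ.
V = V_CC · R/ΣR = 28.0 × 0.05575 = 1.561 V.

V ≈ 1.56 V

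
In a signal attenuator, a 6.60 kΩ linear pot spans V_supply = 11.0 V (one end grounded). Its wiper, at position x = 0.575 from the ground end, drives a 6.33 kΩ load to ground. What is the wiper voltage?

Lower segment x·R_p = 3.795 kΩ; upper segment (1−x)·R_p = 2.805 kΩ.
(x·R_p) ‖ R_L = 2.373 kΩ.
Then V_out = V_supply · 2.373/(2.805 + 2.373) = 5.041 V.

V_out ≈ 5.04 V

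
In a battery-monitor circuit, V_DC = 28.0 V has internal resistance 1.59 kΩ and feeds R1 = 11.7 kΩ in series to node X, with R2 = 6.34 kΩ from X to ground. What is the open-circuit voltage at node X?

R1' = 1.59 + 11.7 = 13.29 kΩ (source resistance + R1).
Open-circuit (no load on X): V_th = V_DC · R2/(R1' + R2) = 28.0 × 6.34/(13.29 + 6.34) = 9.043 V.

V_th ≈ 9.04 V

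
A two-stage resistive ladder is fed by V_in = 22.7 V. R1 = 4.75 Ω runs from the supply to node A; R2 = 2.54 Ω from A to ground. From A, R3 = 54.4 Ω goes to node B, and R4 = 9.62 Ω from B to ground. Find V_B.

The second stage (R3 + R4 = 64.02 Ω) loads node A in parallel with R2.
Effective lower resistance at A: R2 ‖ 64.02 = 2.443 Ω.
So V_A = 22.7 × 0.3396 = 7.710 V.
Then the unloaded second divider: V_B = V_A × R4/(R3+R4) = 7.710 × 0.1503 = 1.159 V.

V_B ≈ 1.16 V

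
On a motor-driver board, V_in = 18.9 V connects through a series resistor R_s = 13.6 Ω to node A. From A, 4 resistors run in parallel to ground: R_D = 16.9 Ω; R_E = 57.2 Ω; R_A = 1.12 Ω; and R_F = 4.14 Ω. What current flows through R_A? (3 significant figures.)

Parallel bank: R_p = 1/(1/16.9 + 1/57.2 + 1/1.12 + 1/4.14) = 0.8257 Ω.
V_A = 18.9 × 0.8257/14.43 = 1.082 V.
I(R_A) = V_A / R_A = 1.082/1.12 = 0.9659 A.

I ≈ 0.966 A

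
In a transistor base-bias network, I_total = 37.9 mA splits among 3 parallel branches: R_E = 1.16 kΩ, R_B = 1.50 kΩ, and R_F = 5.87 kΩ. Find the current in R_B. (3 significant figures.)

I ≈ 14.9 mA

Total conductance ΣG = 1/1.16 + 1/1.50 + 1/5.87 = 1.699 (units of 1/kΩ).
Current divider: I(R_B) = I_total · G_k/ΣG = 37.9 × (0.6667/1.699) = 37.9 × 0.3924 = 14.87 mA.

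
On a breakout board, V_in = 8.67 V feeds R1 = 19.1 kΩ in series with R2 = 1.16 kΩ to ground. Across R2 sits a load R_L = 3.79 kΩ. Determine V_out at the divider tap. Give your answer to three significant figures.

V_out ≈ 0.385 V

R2 ‖ R_L = (1.16 × 3.79)/(1.16 + 3.79) = 0.8882 kΩ.
Then V_out = V_in · R2'/(R1 + R2') = 8.67 × 0.8882/19.99 = 0.3852 V.
(Unloaded it would be 0.496 V; the load pulls it down.)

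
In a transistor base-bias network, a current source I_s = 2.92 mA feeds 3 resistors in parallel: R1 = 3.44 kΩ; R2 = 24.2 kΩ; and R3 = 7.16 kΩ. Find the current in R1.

I ≈ 1.80 mA

Conductances: ΣG = 1/3.44 + 1/24.2 + 1/7.16 = 0.4717 (1/kΩ).
R1 takes the fraction G_k/ΣG = 0.2907/0.4717 = 0.6163, so I = 2.92 × 0.6163 = 1.800 mA.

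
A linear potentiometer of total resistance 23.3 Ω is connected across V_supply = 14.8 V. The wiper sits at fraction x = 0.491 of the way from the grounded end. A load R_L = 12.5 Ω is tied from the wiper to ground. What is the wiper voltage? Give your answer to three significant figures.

V_out ≈ 4.96 V

Split the track: R_lower = x·R_p = 11.44 Ω, R_upper = (1−x)·R_p = 11.86 Ω.
R_L loads the lower segment: effective lower R = 5.973 Ω.
V_out = 14.8 × 5.973/(11.86 + 5.973) = 4.957 V.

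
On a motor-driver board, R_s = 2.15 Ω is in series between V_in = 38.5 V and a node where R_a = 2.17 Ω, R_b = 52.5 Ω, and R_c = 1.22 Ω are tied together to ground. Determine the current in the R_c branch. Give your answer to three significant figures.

I ≈ 8.32 A

Equivalent of the parallel group: R_p = 0.7695 Ω.
V_A by voltage divider: V_A = 38.5 × 0.7695/(2.15 + 0.7695) = 10.15 V.
Branch current I = V_A/R_c = 10.15/1.22 = 8.318 A.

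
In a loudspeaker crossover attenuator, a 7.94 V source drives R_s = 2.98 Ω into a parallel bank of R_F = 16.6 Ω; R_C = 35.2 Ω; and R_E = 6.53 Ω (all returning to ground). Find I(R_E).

Equivalent of the parallel group: R_p = 4.136 Ω.
V_A = 7.94 × 4.136/7.116 = 4.615 V.
Branch current I = V_A/R_E = 4.615/6.53 = 0.7067 A.

I ≈ 0.707 A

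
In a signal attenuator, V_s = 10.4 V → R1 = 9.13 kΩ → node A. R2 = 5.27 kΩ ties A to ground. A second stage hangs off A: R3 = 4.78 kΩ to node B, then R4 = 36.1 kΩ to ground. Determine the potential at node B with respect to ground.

Looking into the second stage from A: R3 + R4 = 40.88 kΩ appears in parallel with R2.
Effective lower resistance at A: R2 ‖ 40.88 = 4.668 kΩ.
So V_A = 10.4 × 0.3383 = 3.519 V.
Stage 2 is unloaded, so V_B = V_A · R4/(R3+R4) = 3.519 × 36.1/40.88 = 3.107 V.

V_B ≈ 3.11 V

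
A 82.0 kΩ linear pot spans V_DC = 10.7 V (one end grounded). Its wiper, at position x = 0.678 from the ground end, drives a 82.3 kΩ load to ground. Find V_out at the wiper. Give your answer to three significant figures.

V_out ≈ 5.96 V

Lower segment x·R_p = 55.60 kΩ; upper segment (1−x)·R_p = 26.40 kΩ.
(x·R_p) ‖ R_L = 33.18 kΩ.
Then V_out = V_DC · 33.18/(26.40 + 33.18) = 5.959 V.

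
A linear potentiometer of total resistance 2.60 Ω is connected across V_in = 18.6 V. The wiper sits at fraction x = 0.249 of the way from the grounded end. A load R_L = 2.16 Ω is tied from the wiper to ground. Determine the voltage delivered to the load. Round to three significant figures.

Lower segment x·R_p = 0.6474 Ω; upper segment (1−x)·R_p = 1.953 Ω.
R_L loads the lower segment: effective lower R = 0.4981 Ω.
Loaded-divider output: V_out = 18.6 × 0.2033 = 3.780 V.

V_out ≈ 3.78 V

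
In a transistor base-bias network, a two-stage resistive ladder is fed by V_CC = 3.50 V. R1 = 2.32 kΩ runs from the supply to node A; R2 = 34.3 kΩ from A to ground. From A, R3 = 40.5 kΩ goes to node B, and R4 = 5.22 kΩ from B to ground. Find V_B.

Looking into the second stage from A: R3 + R4 = 45.72 kΩ appears in parallel with R2.
Effective lower resistance at A: R2 ‖ 45.72 = 19.60 kΩ.
V_A = 3.50 × 19.60/(2.32 + 19.60) = 3.130 V.
Stage 2 is unloaded, so V_B = V_A · R4/(R3+R4) = 3.130 × 5.22/45.72 = 0.3573 V.

V_B ≈ 0.357 V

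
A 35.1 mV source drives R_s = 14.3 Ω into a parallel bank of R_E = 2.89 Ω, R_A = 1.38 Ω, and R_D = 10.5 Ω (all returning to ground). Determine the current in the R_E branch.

Combine the parallel branches: R_p = (1/2.89 + 1/1.38 + 1/10.5)⁻¹ = 0.8577 Ω.
V_A = 35.1 × 0.8577/15.16 = 1.986 mV.
Branch current I = V_A/R_E = 1.986/2.89 = 0.6873 mA.

I ≈ 0.687 mA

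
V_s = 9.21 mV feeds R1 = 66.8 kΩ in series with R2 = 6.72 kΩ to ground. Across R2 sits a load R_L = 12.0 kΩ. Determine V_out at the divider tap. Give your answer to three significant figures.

R2 ‖ R_L = (6.72 × 12.0)/(6.72 + 12.0) = 4.308 kΩ.
Voltage divider with the loaded lower leg: V_out = 9.21 × 4.308/(66.8 + 4.308) = 9.21 × 0.06058 = 0.5579 mV.

V_out ≈ 0.558 mV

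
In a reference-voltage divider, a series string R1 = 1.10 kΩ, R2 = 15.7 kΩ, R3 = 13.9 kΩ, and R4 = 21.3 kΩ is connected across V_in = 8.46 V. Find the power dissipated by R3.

P ≈ 0.368 mW

Series current I = V_in/ΣR = 8.46/52.00 = 0.1627 mA.
P = I²R = 0.02647 × 13.9 = 0.3679 mW.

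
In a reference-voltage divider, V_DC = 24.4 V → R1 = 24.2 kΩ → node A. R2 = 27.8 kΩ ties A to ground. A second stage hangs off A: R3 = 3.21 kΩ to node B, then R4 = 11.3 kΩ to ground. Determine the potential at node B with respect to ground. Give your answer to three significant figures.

The second stage (R3 + R4 = 14.51 kΩ) loads node A in parallel with R2.
Effective lower resistance at A: R2 ‖ 14.51 = 9.534 kΩ.
First divider: V_A = V_DC · 9.534/(24.2 + 9.534) = 6.896 V.
V_B = V_A × 0.7788 = 5.370 V.

V_B ≈ 5.37 V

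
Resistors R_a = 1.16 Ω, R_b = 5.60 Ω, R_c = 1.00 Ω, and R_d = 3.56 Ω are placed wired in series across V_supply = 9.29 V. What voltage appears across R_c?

Total series resistance ΣR = 1.16 + 5.60 + 1.00 + 3.56 = 11.32 Ω.
By the voltage-divider rule, V = 9.29 × 1.000/11.32 = 0.8207 V.

V ≈ 0.821 V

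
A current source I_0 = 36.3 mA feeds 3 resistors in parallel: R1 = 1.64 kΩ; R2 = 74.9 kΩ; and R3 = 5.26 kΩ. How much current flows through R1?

Conductances: ΣG = 1/1.64 + 1/74.9 + 1/5.26 = 0.8132 (1/kΩ).
By the current-divider rule, I = I_0 · G_k/ΣG = 36.3 × 0.7498 = 27.22 mA.

I ≈ 27.2 mA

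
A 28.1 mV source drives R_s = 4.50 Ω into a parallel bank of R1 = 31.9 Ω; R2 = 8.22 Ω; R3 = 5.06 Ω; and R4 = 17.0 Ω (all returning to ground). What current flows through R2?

I ≈ 1.20 mA

Parallel bank: R_p = 1/(1/31.9 + 1/8.22 + 1/5.06 + 1/17.0) = 2.442 Ω.
V_A by voltage divider: V_A = 28.1 × 2.442/(4.50 + 2.442) = 9.886 mV.
I(R2) = V_A / R2 = 9.886/8.22 = 1.203 mA.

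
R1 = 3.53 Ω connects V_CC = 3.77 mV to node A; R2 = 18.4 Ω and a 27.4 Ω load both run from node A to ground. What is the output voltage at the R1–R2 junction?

The load sits in parallel with R2, giving an effective lower resistance R2' = R2·R_L/(R2+R_L) = 11.01 Ω.
Voltage divider with the loaded lower leg: V_out = 3.77 × 11.01/(3.53 + 11.01) = 3.77 × 0.7572 = 2.855 mV.
(Unloaded it would be 3.16 mV; the load pulls it down.)

V_out ≈ 2.85 mV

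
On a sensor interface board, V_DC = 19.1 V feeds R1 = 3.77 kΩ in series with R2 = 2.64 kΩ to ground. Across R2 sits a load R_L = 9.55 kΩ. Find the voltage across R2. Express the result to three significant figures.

R2 ‖ R_L = (2.64 × 9.55)/(2.64 + 9.55) = 2.068 kΩ.
Now apply the divider: V_out = 19.1 × 0.3543 = 6.766 V.
(Unloaded it would be 7.87 V; the load pulls it down.)

V_out ≈ 6.77 V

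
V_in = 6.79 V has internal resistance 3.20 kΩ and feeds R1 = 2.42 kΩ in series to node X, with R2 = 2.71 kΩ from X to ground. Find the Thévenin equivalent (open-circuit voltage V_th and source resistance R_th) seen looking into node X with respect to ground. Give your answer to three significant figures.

R1' = 3.20 + 2.42 = 5.620 kΩ (source resistance + R1).
Open-circuit (no load on X): V_th = V_in · R2/(R1' + R2) = 6.79 × 2.71/(5.620 + 2.71) = 2.209 V.
Zeroing V_in shorts the top of R1' to ground, so R_th = R1' ‖ R2 = 1.828 kΩ.

V_th ≈ 2.21 V, R_th ≈ 1.83 kΩ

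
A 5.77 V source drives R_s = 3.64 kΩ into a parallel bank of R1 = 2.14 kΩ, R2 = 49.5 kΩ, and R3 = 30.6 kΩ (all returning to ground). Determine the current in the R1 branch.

Equivalent of the parallel group: R_p = 1.922 kΩ.
V_A = 5.77 × 1.922/5.562 = 1.994 V.
I(R1) = V_A / R1 = 1.994/2.14 = 0.9319 mA.

I ≈ 0.932 mA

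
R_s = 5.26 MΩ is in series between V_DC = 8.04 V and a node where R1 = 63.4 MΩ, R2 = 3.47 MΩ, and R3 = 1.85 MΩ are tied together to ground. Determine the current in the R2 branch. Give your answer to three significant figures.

I ≈ 0.426 µA

Combine the parallel branches: R_p = (1/63.4 + 1/3.47 + 1/1.85)⁻¹ = 1.184 MΩ.
V_A = 8.04 × 1.184/6.444 = 1.477 V.
I(R2) = V_A / R2 = 1.477/3.47 = 0.4258 µA.
(Check via current divider: I_total = 1.248 µA; share G_k/ΣG = 0.3412 → same result.)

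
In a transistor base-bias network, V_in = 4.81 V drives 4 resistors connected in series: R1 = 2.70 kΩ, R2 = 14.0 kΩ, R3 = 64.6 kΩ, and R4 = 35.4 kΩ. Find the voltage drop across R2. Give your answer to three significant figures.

Total series resistance ΣR = 2.70 + 14.0 + 64.6 + 35.4 = 116.7 kΩ.
Voltage divider: V = V_in · (14.00 / 116.7) = 4.81 × 0.1200 = 0.5770 V.

V ≈ 0.577 V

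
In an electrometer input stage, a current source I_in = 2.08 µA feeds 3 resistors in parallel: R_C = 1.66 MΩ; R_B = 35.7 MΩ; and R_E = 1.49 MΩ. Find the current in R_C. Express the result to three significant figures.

I ≈ 0.963 µA

ΣG = 1/1.66 + 1/35.7 + 1/1.49 = 1.302.
By the current-divider rule, I = I_in · G_k/ΣG = 2.08 × 0.4628 = 0.9627 µA.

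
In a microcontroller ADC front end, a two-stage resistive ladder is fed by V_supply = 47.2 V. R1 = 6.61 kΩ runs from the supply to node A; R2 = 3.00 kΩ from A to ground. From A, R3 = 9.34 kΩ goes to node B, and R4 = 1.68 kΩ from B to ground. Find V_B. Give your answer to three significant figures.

V_B ≈ 1.89 V

Looking into the second stage from A: R3 + R4 = 11.02 kΩ appears in parallel with R2.
R2 ‖ (R3+R4) = 2.358 kΩ.
V_A = 47.2 × 2.358/(6.61 + 2.358) = 12.41 V.
V_B = V_A × 0.1525 = 1.892 V.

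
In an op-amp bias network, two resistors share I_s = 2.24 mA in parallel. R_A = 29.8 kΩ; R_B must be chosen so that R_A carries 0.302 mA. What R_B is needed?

R_B ≈ 4.64 kΩ

In a two-way split, I_A/I_s = R_B/(R_A + R_B).
With f = 0.1348, R_B = R_A · f/(1−f) = 29.8 × 0.1558 = 4.644 kΩ.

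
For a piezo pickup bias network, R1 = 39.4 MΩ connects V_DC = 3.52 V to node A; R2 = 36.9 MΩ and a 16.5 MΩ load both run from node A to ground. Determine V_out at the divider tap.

R2 ‖ R_L = (36.9 × 16.5)/(36.9 + 16.5) = 11.40 MΩ.
Voltage divider with the loaded lower leg: V_out = 3.52 × 11.40/(39.4 + 11.40) = 3.52 × 0.2244 = 0.7900 V.

V_out ≈ 0.790 V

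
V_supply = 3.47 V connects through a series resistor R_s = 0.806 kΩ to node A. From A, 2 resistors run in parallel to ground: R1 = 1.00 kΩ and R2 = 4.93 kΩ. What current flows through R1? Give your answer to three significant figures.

I ≈ 1.76 mA

Equivalent of the parallel group: R_p = 0.8314 kΩ.
V_A by voltage divider: V_A = 3.47 × 0.8314/(0.806 + 0.8314) = 1.762 V.
Branch current I = V_A/R1 = 1.762/1.00 = 1.762 mA.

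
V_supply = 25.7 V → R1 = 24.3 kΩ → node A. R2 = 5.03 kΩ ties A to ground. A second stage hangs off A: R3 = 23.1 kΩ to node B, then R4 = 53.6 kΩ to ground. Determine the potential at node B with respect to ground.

V_B ≈ 2.92 V

Looking into the second stage from A: R3 + R4 = 76.70 kΩ appears in parallel with R2.
R2 ‖ (R3+R4) = 4.720 kΩ.
V_A = 25.7 × 4.720/(24.3 + 4.720) = 4.180 V.
V_B = V_A × 0.6988 = 2.921 V.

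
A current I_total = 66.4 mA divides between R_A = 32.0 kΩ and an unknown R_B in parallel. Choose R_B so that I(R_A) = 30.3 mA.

R_B ≈ 26.9 kΩ

In a two-way split, I_A/I_total = R_B/(R_A + R_B).
With f = 0.4563, R_B = R_A · f/(1−f) = 32.0 × 0.8393 = 26.86 kΩ.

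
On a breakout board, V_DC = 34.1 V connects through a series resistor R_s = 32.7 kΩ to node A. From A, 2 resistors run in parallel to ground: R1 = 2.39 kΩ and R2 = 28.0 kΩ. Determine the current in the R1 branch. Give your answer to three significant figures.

Equivalent of the parallel group: R_p = 2.202 kΩ.
Node voltage V_A = V_DC · R_p/(R_s + R_p) = 34.1 × 0.06309 = 2.151 V.
I(R1) = V_A / R1 = 2.151/2.39 = 0.9002 mA.

I ≈ 0.900 mA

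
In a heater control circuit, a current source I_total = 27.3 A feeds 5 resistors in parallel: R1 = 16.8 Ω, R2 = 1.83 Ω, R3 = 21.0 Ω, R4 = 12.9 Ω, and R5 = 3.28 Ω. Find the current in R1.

I ≈ 1.57 A

Total conductance ΣG = 1/16.8 + 1/1.83 + 1/21.0 + 1/12.9 + 1/3.28 = 1.036 (units of 1/Ω).
By the current-divider rule, I = I_total · G_k/ΣG = 27.3 × 0.05746 = 1.569 A.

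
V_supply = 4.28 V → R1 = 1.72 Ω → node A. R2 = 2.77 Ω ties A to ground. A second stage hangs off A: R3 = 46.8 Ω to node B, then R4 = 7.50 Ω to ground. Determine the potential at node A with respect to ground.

V_A ≈ 2.59 V

Looking into the second stage from A: R3 + R4 = 54.30 Ω appears in parallel with R2.
R2 ‖ (R3+R4) = 2.636 Ω.
So V_A = 4.28 × 0.6051 = 2.590 V.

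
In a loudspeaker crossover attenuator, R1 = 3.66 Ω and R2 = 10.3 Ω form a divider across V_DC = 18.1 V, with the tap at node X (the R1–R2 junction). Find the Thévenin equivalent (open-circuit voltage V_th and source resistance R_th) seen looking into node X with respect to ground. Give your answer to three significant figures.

With X open, the divider is unloaded: V_th = 18.1 × 10.3/13.96 = 13.35 V.
Looking into X with the source shorted: R_th = R1·R2/(R1+R2) = 3.660 × 10.3/13.96 = 2.700 Ω.

V_th ≈ 13.4 V, R_th ≈ 2.70 Ω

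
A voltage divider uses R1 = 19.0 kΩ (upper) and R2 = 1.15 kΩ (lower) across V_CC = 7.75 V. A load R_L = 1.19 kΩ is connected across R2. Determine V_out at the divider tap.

V_out ≈ 0.231 V

R2 ‖ R_L = (1.15 × 1.19)/(1.15 + 1.19) = 0.5848 kΩ.
Voltage divider with the loaded lower leg: V_out = 7.75 × 0.5848/(19.0 + 0.5848) = 7.75 × 0.02986 = 0.2314 V.
(Unloaded it would be 0.442 V; the load pulls it down.)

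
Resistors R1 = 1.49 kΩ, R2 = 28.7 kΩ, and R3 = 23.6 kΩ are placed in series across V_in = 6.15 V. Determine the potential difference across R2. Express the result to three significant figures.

Series total: ΣR = 1.49 + 28.7 + 23.6 = 53.79 kΩ.
V = V_in · R/ΣR = 6.15 × 0.5336 = 3.281 V.

V ≈ 3.28 V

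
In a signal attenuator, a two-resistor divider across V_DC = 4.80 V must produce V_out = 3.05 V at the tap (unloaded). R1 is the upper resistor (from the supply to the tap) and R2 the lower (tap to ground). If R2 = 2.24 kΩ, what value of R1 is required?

R1 ≈ 1.29 kΩ

The divider ratio is R2/(R1+R2) = 3.05/4.80 = 0.6354.
Rearranging, R1 = R2·(1−k)/k = 2.24 × 0.5738 = 1.285 kΩ.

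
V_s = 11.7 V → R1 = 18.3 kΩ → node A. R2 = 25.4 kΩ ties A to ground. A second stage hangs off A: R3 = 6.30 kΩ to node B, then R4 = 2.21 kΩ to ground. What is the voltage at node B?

V_B ≈ 0.785 V

Looking into the second stage from A: R3 + R4 = 8.510 kΩ appears in parallel with R2.
R2 ‖ (R3+R4) = 6.374 kΩ.
So V_A = 11.7 × 0.2583 = 3.023 V.
Stage 2 is unloaded, so V_B = V_A · R4/(R3+R4) = 3.023 × 2.21/8.510 = 0.7849 V.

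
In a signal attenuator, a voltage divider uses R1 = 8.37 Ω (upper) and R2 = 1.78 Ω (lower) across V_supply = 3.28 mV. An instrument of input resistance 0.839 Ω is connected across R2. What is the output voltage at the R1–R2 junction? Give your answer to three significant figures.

The load sits in parallel with R2, giving an effective lower resistance R2' = R2·R_L/(R2+R_L) = 0.5702 Ω.
Then V_out = V_supply · R2'/(R1 + R2') = 3.28 × 0.5702/8.940 = 0.2092 mV.
(Unloaded it would be 0.575 mV; the load pulls it down.)

V_out ≈ 0.209 mV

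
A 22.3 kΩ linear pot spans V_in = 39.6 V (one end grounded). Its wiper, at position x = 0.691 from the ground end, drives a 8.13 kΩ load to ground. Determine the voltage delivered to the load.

V_out ≈ 17.3 V

The pot divides into 6.891 kΩ above the wiper and 15.41 kΩ below.
Lower segment in parallel with the load: 15.41 ‖ 8.13 = 5.322 kΩ.
V_out = 39.6 × 5.322/(6.891 + 5.322) = 17.26 V.
(Unloaded: V_out = x·V_in = 27.4 V.)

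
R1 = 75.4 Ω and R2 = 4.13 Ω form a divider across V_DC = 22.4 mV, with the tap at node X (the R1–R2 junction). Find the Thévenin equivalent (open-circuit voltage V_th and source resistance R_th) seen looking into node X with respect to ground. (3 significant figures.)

With X open, the divider is unloaded: V_th = 22.4 × 4.13/79.53 = 1.163 mV.
Looking into X with the source shorted: R_th = R1·R2/(R1+R2) = 75.40 × 4.13/79.53 = 3.916 Ω.

V_th ≈ 1.16 mV, R_th ≈ 3.92 Ω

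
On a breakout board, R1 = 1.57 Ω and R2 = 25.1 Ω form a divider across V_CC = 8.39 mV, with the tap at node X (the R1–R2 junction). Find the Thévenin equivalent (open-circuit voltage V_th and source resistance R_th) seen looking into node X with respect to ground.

V_th ≈ 7.90 mV, R_th ≈ 1.48 Ω

With X open, the divider is unloaded: V_th = 8.39 × 25.1/26.67 = 7.896 mV.
Zeroing V_CC shorts the top of R1 to ground, so R_th = R1 ‖ R2 = 1.478 Ω.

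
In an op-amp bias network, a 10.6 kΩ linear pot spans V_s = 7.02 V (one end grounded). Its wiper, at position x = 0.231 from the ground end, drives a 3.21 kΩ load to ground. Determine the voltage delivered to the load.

Split the track: R_lower = x·R_p = 2.449 kΩ, R_upper = (1−x)·R_p = 8.151 kΩ.
R_L loads the lower segment: effective lower R = 1.389 kΩ.
Loaded-divider output: V_out = 7.02 × 0.1456 = 1.022 V.

V_out ≈ 1.02 V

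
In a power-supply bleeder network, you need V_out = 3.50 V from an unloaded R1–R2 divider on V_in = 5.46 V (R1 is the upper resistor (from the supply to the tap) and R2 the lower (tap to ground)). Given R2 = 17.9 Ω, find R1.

Required fraction k = V_out/V_in = 0.6410.
R1 = R2·(1/k − 1) = 17.9 × 0.5600 = 10.02 Ω.

R1 ≈ 10.0 Ω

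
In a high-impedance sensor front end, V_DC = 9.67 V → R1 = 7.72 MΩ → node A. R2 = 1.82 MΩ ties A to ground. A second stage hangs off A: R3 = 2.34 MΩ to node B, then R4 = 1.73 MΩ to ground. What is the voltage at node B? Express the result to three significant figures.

V_B ≈ 0.576 V

Node A sees R2 in parallel with the series input of stage 2, R3 + R4 = 4.070 MΩ.
R2 ‖ (R3+R4) = 1.258 MΩ.
V_A = 9.67 × 1.258/(7.72 + 1.258) = 1.355 V.
Then the unloaded second divider: V_B = V_A × R4/(R3+R4) = 1.355 × 0.4251 = 0.5758 V.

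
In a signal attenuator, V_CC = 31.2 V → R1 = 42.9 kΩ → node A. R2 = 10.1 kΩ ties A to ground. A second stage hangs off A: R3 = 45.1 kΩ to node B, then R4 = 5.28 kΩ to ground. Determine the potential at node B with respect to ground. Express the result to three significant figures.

V_B ≈ 0.536 V

Looking into the second stage from A: R3 + R4 = 50.38 kΩ appears in parallel with R2.
R2 ‖ (R3+R4) = 8.413 kΩ.
So V_A = 31.2 × 0.1640 = 5.116 V.
Stage 2 is unloaded, so V_B = V_A · R4/(R3+R4) = 5.116 × 5.28/50.38 = 0.5361 V.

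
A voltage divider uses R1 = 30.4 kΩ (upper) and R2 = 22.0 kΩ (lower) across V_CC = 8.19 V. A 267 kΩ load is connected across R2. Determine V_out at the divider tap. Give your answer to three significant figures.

V_out ≈ 3.28 V

The load sits in parallel with R2, giving an effective lower resistance R2' = R2·R_L/(R2+R_L) = 20.33 kΩ.
Voltage divider with the loaded lower leg: V_out = 8.19 × 20.33/(30.4 + 20.33) = 8.19 × 0.4007 = 3.282 V.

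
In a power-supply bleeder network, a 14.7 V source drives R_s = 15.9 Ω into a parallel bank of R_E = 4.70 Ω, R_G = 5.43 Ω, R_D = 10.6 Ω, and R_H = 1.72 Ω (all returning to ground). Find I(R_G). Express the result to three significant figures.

Parallel bank: R_p = 1/(1/4.70 + 1/5.43 + 1/10.6 + 1/1.72) = 0.9323 Ω.
Node voltage V_A = V_in · R_p/(R_s + R_p) = 14.7 × 0.05539 = 0.8142 V.
I(R_G) = V_A / R_G = 0.8142/5.43 = 0.1499 A.

I ≈ 0.150 A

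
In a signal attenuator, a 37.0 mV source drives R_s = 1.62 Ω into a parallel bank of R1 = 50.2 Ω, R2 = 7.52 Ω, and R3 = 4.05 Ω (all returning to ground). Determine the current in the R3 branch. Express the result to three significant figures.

I ≈ 5.54 mA

Parallel bank: R_p = 1/(1/50.2 + 1/7.52 + 1/4.05) = 2.501 Ω.
Node voltage V_A = V_CC · R_p/(R_s + R_p) = 37.0 × 0.6069 = 22.46 mV.
Branch current I = V_A/R3 = 22.46/4.05 = 5.545 mA.
(Equivalently: I_total = 8.978 mA, then current-divider fraction G_k/ΣG = 0.6176.)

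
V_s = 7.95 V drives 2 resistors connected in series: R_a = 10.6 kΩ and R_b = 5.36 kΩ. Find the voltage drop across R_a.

V ≈ 5.28 V

Series total: ΣR = 10.6 + 5.36 = 15.96 kΩ.
By the voltage-divider rule, V = 7.95 × 10.60/15.96 = 5.280 V.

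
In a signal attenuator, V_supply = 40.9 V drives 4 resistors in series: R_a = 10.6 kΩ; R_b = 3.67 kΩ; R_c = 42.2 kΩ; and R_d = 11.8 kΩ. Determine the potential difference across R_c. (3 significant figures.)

V ≈ 25.3 V

Series total: ΣR = 10.6 + 3.67 + 42.2 + 11.8 = 68.27 kΩ.
By the voltage-divider rule, V = 40.9 × 42.20/68.27 = 25.28 V.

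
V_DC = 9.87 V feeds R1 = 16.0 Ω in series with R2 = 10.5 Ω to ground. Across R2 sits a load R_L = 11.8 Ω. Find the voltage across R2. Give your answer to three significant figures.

V_out ≈ 2.54 V

R2 ‖ R_L = (10.5 × 11.8)/(10.5 + 11.8) = 5.556 Ω.
Voltage divider with the loaded lower leg: V_out = 9.87 × 5.556/(16.0 + 5.556) = 9.87 × 0.2577 = 2.544 V.
(Unloaded it would be 3.91 V; the load pulls it down.)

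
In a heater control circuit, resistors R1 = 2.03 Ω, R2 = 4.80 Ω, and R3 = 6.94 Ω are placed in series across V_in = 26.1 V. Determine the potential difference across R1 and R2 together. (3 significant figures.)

ΣR = 2.03 + 4.80 + 6.94 = 13.77 Ω.
R_{R1..R2} = 2.03 + 4.80 = 6.830 Ω.
Voltage divider: V = V_in · (6.830 / 13.77) = 26.1 × 0.4960 = 12.95 V.

V ≈ 12.9 V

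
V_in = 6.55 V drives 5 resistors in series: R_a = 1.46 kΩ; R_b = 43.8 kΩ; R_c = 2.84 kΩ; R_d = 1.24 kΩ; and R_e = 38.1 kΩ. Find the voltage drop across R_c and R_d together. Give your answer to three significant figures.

V ≈ 0.306 V

Series total: ΣR = 1.46 + 43.8 + 2.84 + 1.24 + 38.1 = 87.44 kΩ.
R_{R_c..R_d} = 2.84 + 1.24 = 4.080 kΩ.
V = V_in · R/ΣR = 6.55 × 0.04666 = 0.3056 V.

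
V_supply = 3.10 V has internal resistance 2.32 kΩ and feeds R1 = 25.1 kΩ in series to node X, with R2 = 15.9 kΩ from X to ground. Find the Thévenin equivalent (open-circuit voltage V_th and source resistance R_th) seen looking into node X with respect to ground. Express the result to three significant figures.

R1' = 2.32 + 25.1 = 27.42 kΩ (source resistance + R1).
V_th is the unloaded tap voltage: V_supply · R2/(R1'+R2) = 3.10 × 0.3670 = 1.138 V.
Looking into X with the source shorted: R_th = R1'·R2/(R1'+R2) = 27.42 × 15.9/43.32 = 10.06 kΩ.

V_th ≈ 1.14 V, R_th ≈ 10.1 kΩ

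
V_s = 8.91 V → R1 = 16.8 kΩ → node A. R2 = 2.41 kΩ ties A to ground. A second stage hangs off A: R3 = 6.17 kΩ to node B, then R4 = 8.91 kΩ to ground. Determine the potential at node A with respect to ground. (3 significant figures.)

V_A ≈ 0.981 V

Looking into the second stage from A: R3 + R4 = 15.08 kΩ appears in parallel with R2.
Effective lower resistance at A: R2 ‖ 15.08 = 2.078 kΩ.
First divider: V_A = V_s · 2.078/(16.8 + 2.078) = 0.9807 V.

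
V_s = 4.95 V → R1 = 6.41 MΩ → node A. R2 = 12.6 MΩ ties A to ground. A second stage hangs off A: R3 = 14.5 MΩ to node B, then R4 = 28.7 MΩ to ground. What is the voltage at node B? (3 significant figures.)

V_B ≈ 1.98 V

Node A sees R2 in parallel with the series input of stage 2, R3 + R4 = 43.20 MΩ.
R2 ‖ (R3+R4) = 9.755 MΩ.
First divider: V_A = V_s · 9.755/(6.41 + 9.755) = 2.987 V.
Then the unloaded second divider: V_B = V_A × R4/(R3+R4) = 2.987 × 0.6644 = 1.985 V.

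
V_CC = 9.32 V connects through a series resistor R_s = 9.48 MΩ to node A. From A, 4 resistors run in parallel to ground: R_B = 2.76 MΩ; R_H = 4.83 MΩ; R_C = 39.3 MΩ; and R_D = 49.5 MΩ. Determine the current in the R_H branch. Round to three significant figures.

I ≈ 0.283 µA

Parallel bank: R_p = 1/(1/2.76 + 1/4.83 + 1/39.3 + 1/49.5) = 1.626 MΩ.
Node voltage V_A = V_CC · R_p/(R_s + R_p) = 9.32 × 0.1464 = 1.365 V.
Branch current I = V_A/R_H = 1.365/4.83 = 0.2825 µA.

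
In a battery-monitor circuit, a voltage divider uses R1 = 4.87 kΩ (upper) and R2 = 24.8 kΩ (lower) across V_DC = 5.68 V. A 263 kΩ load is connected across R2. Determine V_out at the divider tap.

The load sits in parallel with R2, giving an effective lower resistance R2' = R2·R_L/(R2+R_L) = 22.66 kΩ.
Now apply the divider: V_out = 5.68 × 0.8231 = 4.675 V.

V_out ≈ 4.68 V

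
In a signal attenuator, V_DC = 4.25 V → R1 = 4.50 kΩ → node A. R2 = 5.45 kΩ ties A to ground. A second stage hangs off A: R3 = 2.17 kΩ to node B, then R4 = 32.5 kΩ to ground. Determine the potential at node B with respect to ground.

Node A sees R2 in parallel with the series input of stage 2, R3 + R4 = 34.67 kΩ.
Effective lower resistance at A: R2 ‖ 34.67 = 4.710 kΩ.
V_A = 4.25 × 4.710/(4.50 + 4.710) = 2.173 V.
Then the unloaded second divider: V_B = V_A × R4/(R3+R4) = 2.173 × 0.9374 = 2.037 V.

V_B ≈ 2.04 V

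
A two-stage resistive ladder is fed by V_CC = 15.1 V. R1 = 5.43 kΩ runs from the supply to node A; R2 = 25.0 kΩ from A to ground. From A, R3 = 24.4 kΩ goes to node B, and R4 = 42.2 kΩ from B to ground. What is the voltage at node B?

V_B ≈ 7.37 V

Looking into the second stage from A: R3 + R4 = 66.60 kΩ appears in parallel with R2.
R2 ‖ (R3+R4) = 18.18 kΩ.
So V_A = 15.1 × 0.7700 = 11.63 V.
Stage 2 is unloaded, so V_B = V_A · R4/(R3+R4) = 11.63 × 42.2/66.60 = 7.367 V.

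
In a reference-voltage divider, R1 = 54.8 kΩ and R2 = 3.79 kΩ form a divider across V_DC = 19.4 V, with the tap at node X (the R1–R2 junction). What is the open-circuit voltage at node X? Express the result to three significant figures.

V_th ≈ 1.25 V

V_th is the unloaded tap voltage: V_DC · R2/(R1+R2) = 19.4 × 0.06469 = 1.255 V.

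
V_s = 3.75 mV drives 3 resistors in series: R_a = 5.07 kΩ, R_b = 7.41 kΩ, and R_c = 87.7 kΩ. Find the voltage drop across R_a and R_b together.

V ≈ 0.467 mV

Series total: ΣR = 5.07 + 7.41 + 87.7 = 100.2 kΩ.
R_{R_a..R_b} = 5.07 + 7.41 = 12.48 kΩ.
V = V_s · R/ΣR = 3.75 × 0.1246 = 0.4672 mV.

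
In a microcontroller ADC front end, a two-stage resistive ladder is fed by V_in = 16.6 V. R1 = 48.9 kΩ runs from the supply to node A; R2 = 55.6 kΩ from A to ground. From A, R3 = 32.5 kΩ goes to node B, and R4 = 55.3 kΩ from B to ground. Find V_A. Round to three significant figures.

Node A sees R2 in parallel with the series input of stage 2, R3 + R4 = 87.80 kΩ.
Effective lower resistance at A: R2 ‖ 87.80 = 34.04 kΩ.
So V_A = 16.6 × 0.4104 = 6.813 V.

V_A ≈ 6.81 V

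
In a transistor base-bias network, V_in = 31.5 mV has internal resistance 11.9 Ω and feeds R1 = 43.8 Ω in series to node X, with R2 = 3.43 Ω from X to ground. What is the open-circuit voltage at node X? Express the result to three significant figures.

V_th ≈ 1.83 mV

R1' = 11.9 + 43.8 = 55.70 Ω (source resistance + R1).
V_th is the unloaded tap voltage: V_in · R2/(R1'+R2) = 31.5 × 0.05801 = 1.827 mV.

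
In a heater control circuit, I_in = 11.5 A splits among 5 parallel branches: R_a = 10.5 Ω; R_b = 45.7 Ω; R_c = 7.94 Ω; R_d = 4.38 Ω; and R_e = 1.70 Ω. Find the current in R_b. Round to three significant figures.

I ≈ 0.237 A

Conductances: ΣG = 1/10.5 + 1/45.7 + 1/7.94 + 1/4.38 + 1/1.70 = 1.060 (1/Ω).
R_b takes the fraction G_k/ΣG = 0.02188/1.060 = 0.02065, so I = 11.5 × 0.02065 = 0.2375 A.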